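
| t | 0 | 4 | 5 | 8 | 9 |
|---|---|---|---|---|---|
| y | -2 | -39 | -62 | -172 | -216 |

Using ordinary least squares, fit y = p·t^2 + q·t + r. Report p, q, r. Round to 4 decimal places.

p = -2.9353, q = 2.4736, r = -1.8693

The normal system XᵀX·[p, q, r]ᵀ = Xᵀy is [[11538, 1430, 186]; [1430, 186, 26]; [186, 26, 5]]·[p, q, r]ᵀ = [-30678, -3786, -491]ᵀ.
Solving the 3×3 system (Gaussian elimination) gives p = -37519/12782, q = 31617/12782, r = -11947/6391.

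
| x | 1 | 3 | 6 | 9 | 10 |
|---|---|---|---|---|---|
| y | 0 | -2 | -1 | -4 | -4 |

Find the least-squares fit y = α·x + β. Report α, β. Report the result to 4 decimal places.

Forming MᵀM = [[227, 29]; [29, 5]] and Mᵀy = [-88, -11]ᵀ gives MᵀM·[α, β]ᵀ = Mᵀy.
Δ = 227·5 − 29² = 294.
α = ((-88)·5 − 29·(-11))/294 = -121/294; β = (227·(-11) − 29·(-88))/294 = 55/294.

α = -0.4116, β = 0.1871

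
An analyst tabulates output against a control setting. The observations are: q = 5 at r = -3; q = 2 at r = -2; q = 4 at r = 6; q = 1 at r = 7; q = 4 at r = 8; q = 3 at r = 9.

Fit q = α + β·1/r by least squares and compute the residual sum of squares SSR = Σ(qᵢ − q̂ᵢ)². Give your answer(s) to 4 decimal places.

Normal-equation sums: Σ1 = 6, Σ1/r = -145/504, Σ1/r·1/r = 111073/254016.
Moment sums: Σq = 19, Σ1/r·q = -43/42.
det = 6·(111073/254016) − (-145/504)² = 645413/254016.
α = (19·(111073/254016) − (-145/504)·(-43/42))/(645413/254016) = 2035567/645413; β = (6·(-43/42) − (-145/504)·19)/(645413/254016) = -171864/645413.
Residuals: 1134210/645413, -830673/645413, 574729/645413, -1365602/645413, 567568/645413, -80232/645413; SSR = 6972594/645413.

SSR = 10.8033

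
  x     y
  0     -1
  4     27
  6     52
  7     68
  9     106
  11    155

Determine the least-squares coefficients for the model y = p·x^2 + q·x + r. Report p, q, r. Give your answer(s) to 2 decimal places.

Compute the Gram sums: Σx^2·x^2 = 25155, Σx^2·x = 2683, Σx^2 = 303, Σx·x = 303, Σx = 37, Σ1 = 6.
For Mᵀy: Σx^2·y = 32977, Σx·y = 3555, Σy = 407.
So MᵀM·[p, q, r]ᵀ = Mᵀy: [[25155, 2683, 303]; [2683, 303, 37]; [303, 37, 6]]·[p, q, r]ᵀ = [32977, 3555, 407]ᵀ.
Solving the 3×3 system (Gaussian elimination) gives p = 235211/221880, q = 179609/73960, r = -75031/110940.

p = 1.06, q = 2.43, r = -0.68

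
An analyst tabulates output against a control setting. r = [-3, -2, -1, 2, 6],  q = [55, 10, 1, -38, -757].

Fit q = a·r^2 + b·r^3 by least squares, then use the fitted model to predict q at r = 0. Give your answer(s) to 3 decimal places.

Compute the Gram sums: Σr^2·r^2 = 1410, Σr^2·r^3 = 7532, Σr^3·r^3 = 47514.
Right-hand side: Σr^2·q = -26868, Σr^3·q = -165382.
Normal equations: [[1410, 7532]; [7532, 47514]]·[a, b]ᵀ = [-26868, -165382]ᵀ.
Eliminating b: 47514·(row 1) − 7532·(row 2) gives 10263716·a = 47514·(-26868) − 7532·(-165382) = -30948928, so a = -7737232/2565929.
Then b = ((-165382) − 7532·(-7737232/2565929))/47514 = -7704711/2565929.
At r = 0: q̂ = (-7737232/2565929)·(0) + (-7704711/2565929)·(0) = 0.

q̂ = 0.000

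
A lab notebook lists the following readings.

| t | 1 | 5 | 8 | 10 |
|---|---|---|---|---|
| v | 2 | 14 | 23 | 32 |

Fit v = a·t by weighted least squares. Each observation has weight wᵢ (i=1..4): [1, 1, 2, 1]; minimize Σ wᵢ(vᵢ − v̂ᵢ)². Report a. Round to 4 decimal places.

a = 2.9921

Sums needed: Σwᵢ·t·t = 254.
Right-hand side: Σwᵢ·t·v = 760.
Hence a = 760 / 254 ≈ 2.99213.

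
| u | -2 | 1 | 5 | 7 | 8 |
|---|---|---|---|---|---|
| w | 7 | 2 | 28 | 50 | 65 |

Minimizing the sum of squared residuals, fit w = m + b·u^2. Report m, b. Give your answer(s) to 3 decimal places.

Compute the Gram sums: Σ1 = 5, Σu^2 = 143, Σu^2·u^2 = 7139.
And Σw = 152, Σu^2·w = 7340.
So MᵀM·[m, b]ᵀ = Mᵀw: [[5, 143]; [143, 7139]]·[m, b]ᵀ = [152, 7340]ᵀ.
Eliminating b: 7139·(row 1) − 143·(row 2) gives 15246·m = 7139·152 − 143·7340 = 35508, so m = 538/231.
Then b = (7340 − 143·(538/231))/7139 = 2494/2541.

m = 2.329, b = 0.982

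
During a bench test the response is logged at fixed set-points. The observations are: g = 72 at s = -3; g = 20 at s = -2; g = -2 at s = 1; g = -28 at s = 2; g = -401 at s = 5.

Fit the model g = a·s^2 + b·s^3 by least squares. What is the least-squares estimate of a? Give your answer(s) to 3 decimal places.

a = -1.006

The normal equations are: 739·a + 2883·b = -9411;  2883·a + 16483·b = -52455.
(Σs^2·s^2 = 739, Σs^2·s^3 = 2883, Σs^3·s^3 = 16483, Σs^2·g = -9411, Σs^3·g = -52455.)
det = 739·16483 − 2883² = 3869248.
a = ((-9411)·16483 − 2883·(-52455))/3869248 = -973437/967312; b = (739·(-52455) − 2883·(-9411))/3869248 = -2908083/967312.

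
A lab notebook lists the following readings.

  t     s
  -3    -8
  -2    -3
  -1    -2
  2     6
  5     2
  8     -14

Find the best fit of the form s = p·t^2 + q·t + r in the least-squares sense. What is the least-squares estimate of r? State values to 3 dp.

r = 3.173

With design matrix A, AᵀA = [[4835, 609, 107]; [609, 107, 9]; [107, 9, 6]] and Aᵀs = [-908, -58, -19]ᵀ.
Inverting the 3×3 Gram matrix, [p, q, r]ᵀ = [-119959/217520, 506789/217520, 43142/13595]ᵀ.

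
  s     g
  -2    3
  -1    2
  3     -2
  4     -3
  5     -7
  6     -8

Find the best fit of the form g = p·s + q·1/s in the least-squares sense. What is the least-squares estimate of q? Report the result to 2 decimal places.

Entries of XᵀX: Σs·s = 91, Σs·1/s = 6, Σ1/s·1/s = 5369/3600.
Right-hand side: Σs·g = -109, Σ1/s·g = -153/20.
Eliminating q: (5369/3600)·(row 1) − 6·(row 2) gives (358979/3600)·p = (5369/3600)·(-109) − 6·(-153/20) = -419981/3600, so p = -419981/358979.
Then q = ((-153/20) − 6·(-419981/358979))/(5369/3600) = -151740/358979.

q = -0.42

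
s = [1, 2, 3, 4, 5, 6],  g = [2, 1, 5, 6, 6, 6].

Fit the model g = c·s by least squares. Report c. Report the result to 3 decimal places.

c = 1.198

Entries of AᵀA: Σs·s = 91.
For Aᵀg: Σs·g = 109.
c = 109/91 = 1.1978.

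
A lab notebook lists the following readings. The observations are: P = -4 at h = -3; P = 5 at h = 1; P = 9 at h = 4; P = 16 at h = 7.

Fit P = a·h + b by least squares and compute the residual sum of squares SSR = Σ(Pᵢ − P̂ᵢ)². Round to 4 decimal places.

SSR = 1.8356

The normal equations are: 75·a + 9·b = 165;  9·a + 4·b = 26.
(Σh·h = 75, Σh = 9, Σ1 = 4, Σh·P = 165, ΣP = 26.)
det = 75·4 − 9² = 219.
a = (165·4 − 9·26)/219 = 142/73; b = (75·26 − 9·165)/219 = 155/73.
Residuals: -21/73, 68/73, -66/73, 19/73; SSR = 134/73.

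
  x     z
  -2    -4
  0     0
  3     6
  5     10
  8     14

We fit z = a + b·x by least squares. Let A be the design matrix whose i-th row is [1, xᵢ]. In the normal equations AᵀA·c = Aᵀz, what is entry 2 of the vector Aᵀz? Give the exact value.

Entry 2 ↔ basis x, so (Aᵀz)_{2} = Σᵢ (x)·zᵢ = (-2)·(-4) + (0)·(0) + (3)·(6) + (5)·(10) + (8)·(14) = 188.

188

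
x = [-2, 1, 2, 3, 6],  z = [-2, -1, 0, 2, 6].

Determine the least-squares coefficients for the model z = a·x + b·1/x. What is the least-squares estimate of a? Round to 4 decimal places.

Normal-equation sums: Σx·x = 54, Σx·1/x = 5, Σ1/x·1/x = 59/36.
And Σx·z = 45, Σ1/x·z = 5/3.
So AᵀA·[a, b]ᵀ = Aᵀz: [[54, 5]; [5, 59/36]]·[a, b]ᵀ = [45, 5/3]ᵀ.
Eliminating b: (59/36)·(row 1) − 5·(row 2) gives (127/2)·a = (59/36)·45 − 5·(5/3) = 785/12, so a = 785/762.
Then b = ((5/3) − 5·(785/762))/(59/36) = -270/127.

a = 1.0302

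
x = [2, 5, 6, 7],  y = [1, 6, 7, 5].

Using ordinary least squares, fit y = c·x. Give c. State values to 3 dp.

Sums needed: Σx·x = 114.
Moment sums: Σx·y = 109.
Normal equations: [[114]]·[c]ᵀ = [109]ᵀ.
c = 109/114 = 0.95614.

c = 0.956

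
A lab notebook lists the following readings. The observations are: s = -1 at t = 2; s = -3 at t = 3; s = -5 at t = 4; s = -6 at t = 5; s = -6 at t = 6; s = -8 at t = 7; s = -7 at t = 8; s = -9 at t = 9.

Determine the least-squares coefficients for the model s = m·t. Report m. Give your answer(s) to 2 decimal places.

m = -1.02

Entries of XᵀX: Σt·t = 284.
And Σt·s = -290.
m = (-290)/284 = -1.02113.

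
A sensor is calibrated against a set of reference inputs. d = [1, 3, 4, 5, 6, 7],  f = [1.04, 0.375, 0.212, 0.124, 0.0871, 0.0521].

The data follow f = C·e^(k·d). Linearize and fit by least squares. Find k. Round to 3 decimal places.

Let Y = ln f. Fitting Y = k·d + ln C by least squares:
Sums: Σd = 26.0000, Σ(d)² = 136.0000, Σln f = -9.9755, Σd·ln f = -54.8716.
Normal system: [[136.0000, 26.0000]; [26.0000, 6]]·[k, ln C]ᵀ = [-54.8716, -9.9755]ᵀ.
Slope k = (n·Σd·ln f − Σd·Σln f)/(n·Σ(d)² − (Σd)²) = (6·-54.8716 − 26.0000·-9.9755)/140.0000 = -0.49904; ln C = (Σln f − k·Σd)/n = 0.49992.

k = -0.499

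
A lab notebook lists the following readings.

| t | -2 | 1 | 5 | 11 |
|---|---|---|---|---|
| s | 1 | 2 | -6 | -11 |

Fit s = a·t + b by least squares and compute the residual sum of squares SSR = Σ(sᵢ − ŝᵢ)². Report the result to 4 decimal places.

Setting ∂/∂a … = 0 gives: 151·a + 15·b = -151;  15·a + 4·b = -14.
(Σt·t = 151, Σt = 15, Σ1 = 4, Σt·s = -151, Σs = -14.)
Eliminating b: 4·(row 1) − 15·(row 2) gives 379·a = 4·(-151) − 15·(-14) = -394, so a = -394/379.
Then b = ((-14) − 15·(-394/379))/4 = 151/379.
Residuals: -560/379, 1001/379, -455/379, 14/379; SSR = 4018/379.

SSR = 10.6016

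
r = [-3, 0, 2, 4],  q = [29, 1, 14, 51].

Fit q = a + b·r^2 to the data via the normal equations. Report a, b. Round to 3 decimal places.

MᵀM·[a, b]ᵀ = Mᵀq reads: 4·a + 29·b = 95;  29·a + 353·b = 1133.
(Σ1 = 4, Σr^2 = 29, Σr^2·r^2 = 353, Σq = 95, Σr^2·q = 1133.)
Eliminating b: 353·(row 1) − 29·(row 2) gives 571·a = 353·95 − 29·1133 = 678, so a = 678/571.
Then b = (1133 − 29·(678/571))/353 = 1777/571.

a = 1.187, b = 3.112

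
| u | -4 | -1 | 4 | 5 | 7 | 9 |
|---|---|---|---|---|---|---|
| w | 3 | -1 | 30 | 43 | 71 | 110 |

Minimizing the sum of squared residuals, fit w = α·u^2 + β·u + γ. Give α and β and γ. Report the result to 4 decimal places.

α = 0.9598, β = 3.3893, γ = 1.2959

MᵀM·[α, β, γ]ᵀ = Mᵀw reads: 10100·α + 1196·β + 188·γ = 13991;  1196·α + 188·β + 20·γ = 1811;  188·α + 20·β + 6·γ = 256.
Inverting the 3×3 Gram matrix, [α, β, γ]ᵀ = [1599/1666, 11293/3332, 127/98]ᵀ.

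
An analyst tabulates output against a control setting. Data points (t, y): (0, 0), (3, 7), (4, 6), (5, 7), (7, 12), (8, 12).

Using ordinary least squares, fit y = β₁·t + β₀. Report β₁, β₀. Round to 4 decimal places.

Normal-equation sums: Σt·t = 163, Σt = 27, Σ1 = 6.
And Σt·y = 260, Σy = 44.
So MᵀM·[β₁, β₀]ᵀ = Mᵀy: [[163, 27]; [27, 6]]·[β₁, β₀]ᵀ = [260, 44]ᵀ.
det = 163·6 − 27² = 249.
β₁ = (260·6 − 27·44)/249 = 124/83; β₀ = (163·44 − 27·260)/249 = 152/249.

β₁ = 1.4940, β₀ = 0.6104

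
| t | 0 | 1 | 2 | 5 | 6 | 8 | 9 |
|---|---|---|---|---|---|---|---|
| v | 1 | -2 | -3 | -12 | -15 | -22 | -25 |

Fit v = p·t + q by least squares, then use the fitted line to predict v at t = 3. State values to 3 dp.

Entries of AᵀA: Σt·t = 211, Σt = 31, Σ1 = 7.
Moment sums: Σt·v = -559, Σv = -78.
Normal equations: [[211, 31]; [31, 7]]·[p, q]ᵀ = [-559, -78]ᵀ.
Eliminating q: 7·(row 1) − 31·(row 2) gives 516·p = 7·(-559) − 31·(-78) = -1495, so p = -1495/516.
Then q = ((-78) − 31·(-1495/516))/7 = 871/516.
At t = 3: v̂ = (-1495/516)·(3) + (871/516)·(1) = -1807/258.

v̂ = -7.004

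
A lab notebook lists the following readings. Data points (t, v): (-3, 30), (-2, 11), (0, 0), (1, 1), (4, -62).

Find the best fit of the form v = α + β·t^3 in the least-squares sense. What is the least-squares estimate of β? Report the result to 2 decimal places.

β = -1.01

From the data, Σ1 = 5, Σt^3 = 30, Σt^3·t^3 = 4890.
Right-hand side: Σv = -20, Σt^3·v = -4865.
AᵀA·[α, β]ᵀ = Aᵀv becomes [[5, 30]; [30, 4890]]·[α, β]ᵀ = [-20, -4865]ᵀ.
Δ = 5·4890 − 30² = 23550.
α = ((-20)·4890 − 30·(-4865))/23550 = 321/157; β = (5·(-4865) − 30·(-20))/23550 = -949/942.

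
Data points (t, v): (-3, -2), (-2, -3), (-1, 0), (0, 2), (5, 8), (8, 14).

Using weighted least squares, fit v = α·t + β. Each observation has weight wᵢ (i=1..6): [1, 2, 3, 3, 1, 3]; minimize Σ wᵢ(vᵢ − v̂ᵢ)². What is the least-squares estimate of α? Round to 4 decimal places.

α = 1.5478

Entries of MᵀWM: Σwᵢ·t·t = 237, Σwᵢ·t = 19, Σwᵢ·1 = 13.
For MᵀWv: Σwᵢ·t·v = 394, Σwᵢ·v = 48.
So MᵀWM·[α, β]ᵀ = MᵀWv: [[237, 19]; [19, 13]]·[α, β]ᵀ = [394, 48]ᵀ.
Determinant 237·13 − 19² = 2720.
α = (394·13 − 19·48)/2720 = 421/272; β = (237·48 − 19·394)/2720 = 389/272.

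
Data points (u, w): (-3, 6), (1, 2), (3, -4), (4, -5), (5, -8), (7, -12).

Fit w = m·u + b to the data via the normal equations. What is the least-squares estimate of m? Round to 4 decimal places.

m = -1.8493

Forming XᵀX = [[109, 17]; [17, 6]] and Xᵀw = [-172, -21]ᵀ gives XᵀX·[m, b]ᵀ = Xᵀw.
det = 109·6 − 17² = 365.
m = ((-172)·6 − 17·(-21))/365 = -135/73; b = (109·(-21) − 17·(-172))/365 = 127/73.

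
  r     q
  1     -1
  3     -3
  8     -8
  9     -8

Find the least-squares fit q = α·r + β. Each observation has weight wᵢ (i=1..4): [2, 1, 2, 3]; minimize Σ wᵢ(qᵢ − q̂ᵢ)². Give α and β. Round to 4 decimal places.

α = -0.9043, β = -0.1995

The normal equations are: 382·α + 48·β = -355;  48·α + 8·β = -45.
Determinant 382·8 − 48² = 752.
α = ((-355)·8 − 48·(-45))/752 = -85/94; β = (382·(-45) − 48·(-355))/752 = -75/376.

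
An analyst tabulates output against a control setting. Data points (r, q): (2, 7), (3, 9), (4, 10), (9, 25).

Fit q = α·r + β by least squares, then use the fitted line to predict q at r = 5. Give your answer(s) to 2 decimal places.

Normal-equation sums: Σr·r = 110, Σr = 18, Σ1 = 4.
Right-hand side: Σr·q = 306, Σq = 51.
So XᵀX·[α, β]ᵀ = Xᵀq: [[110, 18]; [18, 4]]·[α, β]ᵀ = [306, 51]ᵀ.
det = 110·4 − 18² = 116.
α = (306·4 − 18·51)/116 = 153/58; β = (110·51 − 18·306)/116 = 51/58.
At r = 5: q̂ = (153/58)·(5) + (51/58)·(1) = 408/29.

q̂ = 14.07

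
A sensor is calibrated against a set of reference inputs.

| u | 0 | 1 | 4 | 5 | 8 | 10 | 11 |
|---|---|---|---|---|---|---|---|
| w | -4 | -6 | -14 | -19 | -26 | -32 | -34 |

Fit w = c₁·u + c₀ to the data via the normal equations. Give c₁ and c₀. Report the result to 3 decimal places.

c₁ = -2.797, c₀ = -3.703

Normal-equation sums: Σu·u = 327, Σu = 39, Σ1 = 7.
And Σu·w = -1059, Σw = -135.
XᵀX·[c₁, c₀]ᵀ = Xᵀw becomes [[327, 39]; [39, 7]]·[c₁, c₀]ᵀ = [-1059, -135]ᵀ.
Eliminating c₀: 7·(row 1) − 39·(row 2) gives 768·c₁ = 7·(-1059) − 39·(-135) = -2148, so c₁ = -179/64.
Then c₀ = ((-135) − 39·(-179/64))/7 = -237/64.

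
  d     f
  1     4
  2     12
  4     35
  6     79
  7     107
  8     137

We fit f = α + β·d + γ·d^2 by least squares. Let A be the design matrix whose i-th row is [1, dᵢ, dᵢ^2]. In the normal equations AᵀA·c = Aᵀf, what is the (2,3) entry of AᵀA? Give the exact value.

Row 2 ↔ basis d, column 3 ↔ basis d^2, so (AᵀA)_{2,3} = Σᵢ (d)·(d^2) = (1)·(1) + (2)·(4) + (4)·(16) + (6)·(36) + (7)·(49) + (8)·(64) = 1144.

1144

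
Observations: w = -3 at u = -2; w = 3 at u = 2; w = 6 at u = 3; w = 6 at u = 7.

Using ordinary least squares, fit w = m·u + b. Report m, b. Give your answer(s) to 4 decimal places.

m = 1.0244, b = 0.4390

Sums needed: Σu·u = 66, Σu = 10, Σ1 = 4.
Moment sums: Σu·w = 72, Σw = 12.
det = 66·4 − 10² = 164.
m = (72·4 − 10·12)/164 = 42/41; b = (66·12 − 10·72)/164 = 18/41.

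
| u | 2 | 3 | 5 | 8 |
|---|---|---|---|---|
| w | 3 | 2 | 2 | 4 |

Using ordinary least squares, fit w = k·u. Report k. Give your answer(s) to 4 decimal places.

k = 0.5294

With design matrix X, XᵀX = [[102]] and Xᵀw = [54]ᵀ.
k = 54/102 = 0.529412.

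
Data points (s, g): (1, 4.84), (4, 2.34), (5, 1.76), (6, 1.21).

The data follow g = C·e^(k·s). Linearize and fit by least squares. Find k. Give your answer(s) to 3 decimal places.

With ln gᵢ as the transformed response and sᵢ as the regressor:
XᵀX = [[78.0000, 16.0000]; [16.0000, 4]], rhs = [8.9478, 3.1830]ᵀ  (here Σs = 16.0000, Σ(s)² = 78.0000, Σln g = 3.1830, Σs·ln g = 8.9478).
Δ = 78.0000·4 − (16.0000)² = 56.0000; k = (8.9478·4 − 16.0000·3.1830)/56.0000 = -0.27030, ln C = (78.0000·3.1830 − 16.0000·8.9478)/56.0000 = 1.87695.

k = -0.270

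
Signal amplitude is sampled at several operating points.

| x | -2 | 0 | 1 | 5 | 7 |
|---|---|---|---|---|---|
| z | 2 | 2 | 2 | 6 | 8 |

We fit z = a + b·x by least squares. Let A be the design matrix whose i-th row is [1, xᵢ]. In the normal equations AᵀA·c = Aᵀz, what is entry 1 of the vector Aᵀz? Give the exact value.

20

Entry 1 ↔ basis 1, so (Aᵀz)_{1} = Σᵢ zᵢ = (1)·(2) + (1)·(2) + (1)·(2) + (1)·(6) + (1)·(8) = 20.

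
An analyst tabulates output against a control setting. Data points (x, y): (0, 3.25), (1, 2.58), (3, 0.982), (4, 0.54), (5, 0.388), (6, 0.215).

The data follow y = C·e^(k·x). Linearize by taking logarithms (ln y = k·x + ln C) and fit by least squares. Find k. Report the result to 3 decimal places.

k = -0.462

Taking logs, ln y = k·x + ln C, so regress ln y on x.
Over the data: Σx = 19.0000, Σ(x)² = 87.0000, Σln y = -0.9918, Σx·ln y = -15.5279.
Normal system: [[87.0000, 19.0000]; [19.0000, 6]]·[k, ln C]ᵀ = [-15.5279, -0.9918]ᵀ.
Δ = 87.0000·6 − (19.0000)² = 161.0000; k = (-15.5279·6 − 19.0000·-0.9918)/161.0000 = -0.46164, ln C = (87.0000·-0.9918 − 19.0000·-15.5279)/161.0000 = 1.29656.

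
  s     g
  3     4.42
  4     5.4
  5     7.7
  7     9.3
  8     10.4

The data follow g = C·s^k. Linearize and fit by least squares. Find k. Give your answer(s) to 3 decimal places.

k = 0.891

With ln gᵢ as the transformed response and ln sᵢ as the regressor:
Σln s = 8.1197, Σ(ln s)² = 13.8297, Σln g = 9.7856, Σln s·ln g = 16.4648.
Equations: 13.8297·k + 8.1197·ln C = 16.4648;  8.1197·k + 5·ln C = 9.7856.
Slope k = (n·Σln s·ln g − Σln s·Σln g)/(n·Σ(ln s)² − (Σln s)²) = (5·16.4648 − 8.1197·9.7856)/3.2190 = 0.89100; ln C = (Σln g − k·Σln s)/n = 0.51019.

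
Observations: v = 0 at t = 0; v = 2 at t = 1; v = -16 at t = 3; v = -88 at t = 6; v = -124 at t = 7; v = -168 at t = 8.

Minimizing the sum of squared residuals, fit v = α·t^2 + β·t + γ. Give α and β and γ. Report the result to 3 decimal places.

α = -3.146, β = 4.176, γ = 0.308

AᵀA·[α, β, γ]ᵀ = Aᵀv reads: 7875·α + 1099·β + 159·γ = -20138;  1099·α + 159·β + 25·γ = -2786;  159·α + 25·β + 6·γ = -394.
(Σt^2·t^2 = 7875, Σt^2·t = 1099, Σt^2 = 159, Σt·t = 159, Σt = 25, Σ1 = 6, Σt^2·v = -20138, Σt·v = -2786, Σv = -394.)
Row-reducing yields α = -24163/7680, β = 10691/2560, γ = 1181/3840.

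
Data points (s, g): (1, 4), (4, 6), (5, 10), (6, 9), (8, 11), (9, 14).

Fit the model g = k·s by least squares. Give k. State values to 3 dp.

k = 1.552

Sums needed: Σs·s = 223.
Right-hand side: Σs·g = 346.
Normal equations: [[223]]·[k]ᵀ = [346]ᵀ.
k = 346/223 = 1.55157.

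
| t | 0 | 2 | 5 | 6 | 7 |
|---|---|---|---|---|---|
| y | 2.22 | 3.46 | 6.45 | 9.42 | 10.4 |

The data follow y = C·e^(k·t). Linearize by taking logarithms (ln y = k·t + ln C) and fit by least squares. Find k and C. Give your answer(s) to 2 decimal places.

k = 0.23, C = 2.21

Linearized form: ln y = k·t + ln C. From the 5 transformed points,
AᵀA = [[114.0000, 20.0000]; [20.0000, 5]], rhs = [41.6526, 8.4875]ᵀ  (here Σt = 20.0000, Σ(t)² = 114.0000, Σln y = 8.4875, Σt·ln y = 41.6526).
Solving (det = 170.0000): k = 0.22655, ln C = 0.79131, so C = exp(0.79131) = 2.20629.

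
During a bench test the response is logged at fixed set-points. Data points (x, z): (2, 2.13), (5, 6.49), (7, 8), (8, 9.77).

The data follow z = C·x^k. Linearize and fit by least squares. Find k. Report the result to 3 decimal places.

k = 1.085

With ln zᵢ as the transformed response and ln xᵢ as the regressor:
XᵀX = [[11.1814, 6.3279]; [6.3279, 4]], rhs = [12.3203, 6.9851]ᵀ  (here Σln x = 6.3279, Σ(ln x)² = 11.1814, Σln z = 6.9851, Σln x·ln z = 12.3203).
Slope k = (n·Σln x·ln z − Σln x·Σln z)/(n·Σ(ln x)² − (Σln x)²) = (4·12.3203 − 6.3279·6.9851)/4.6828 = 1.08475; ln C = (Σln z − k·Σln x)/n = 0.03024.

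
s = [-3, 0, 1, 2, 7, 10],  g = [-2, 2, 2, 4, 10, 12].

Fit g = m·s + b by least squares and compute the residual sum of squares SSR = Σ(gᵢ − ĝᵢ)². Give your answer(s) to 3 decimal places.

MᵀM·[m, b]ᵀ = Mᵀg reads: 163·m + 17·b = 206;  17·m + 6·b = 28.
(Σs·s = 163, Σs = 17, Σ1 = 6, Σs·g = 206, Σg = 28.)
det = 163·6 − 17² = 689.
m = (206·6 − 17·28)/689 = 760/689; b = (163·28 − 17·206)/689 = 1062/689.
Residuals: -160/689, 316/689, -444/689, 174/689, 508/689, -394/689; SSR = 1112/689.

SSR = 1.614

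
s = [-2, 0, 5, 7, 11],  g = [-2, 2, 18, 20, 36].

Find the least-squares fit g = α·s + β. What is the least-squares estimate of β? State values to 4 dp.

XᵀX·[α, β]ᵀ = Xᵀg reads: 199·α + 21·β = 630;  21·α + 5·β = 74.
(Σs·s = 199, Σs = 21, Σ1 = 5, Σs·g = 630, Σg = 74.)
Δ = 199·5 − 21² = 554.
α = (630·5 − 21·74)/554 = 798/277; β = (199·74 − 21·630)/554 = 748/277.

β = 2.7004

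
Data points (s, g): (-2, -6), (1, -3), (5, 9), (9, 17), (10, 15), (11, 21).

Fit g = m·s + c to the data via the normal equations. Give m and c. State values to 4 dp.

Compute the Gram sums: Σs·s = 332, Σs = 34, Σ1 = 6.
Moment sums: Σs·g = 588, Σg = 53.
Normal equations: [[332, 34]; [34, 6]]·[m, c]ᵀ = [588, 53]ᵀ.
Δ = 332·6 − 34² = 836.
m = (588·6 − 34·53)/836 = 863/418; c = (332·53 − 34·588)/836 = -599/209.

m = 2.0646, c = -2.8660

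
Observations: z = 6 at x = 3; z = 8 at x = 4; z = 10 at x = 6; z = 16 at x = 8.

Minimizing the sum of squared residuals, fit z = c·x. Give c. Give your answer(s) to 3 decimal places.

c = 1.904

Entries of AᵀA: Σx·x = 125.
And Σx·z = 238.
So AᵀA·[c]ᵀ = Aᵀz: [[125]]·[c]ᵀ = [238]ᵀ.
c = 238/125 = 1.904.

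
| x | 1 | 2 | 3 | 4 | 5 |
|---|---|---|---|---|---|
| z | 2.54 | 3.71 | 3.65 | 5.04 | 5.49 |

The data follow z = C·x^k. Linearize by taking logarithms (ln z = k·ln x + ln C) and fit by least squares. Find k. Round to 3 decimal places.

With ln zᵢ as the transformed response and ln xᵢ as the regressor:
AᵀA = [[6.1995, 4.7875]; [4.7875, 5]], rhs = [7.3141, 6.8583]ᵀ  (here Σln x = 4.7875, Σ(ln x)² = 6.1995, Σln z = 6.8583, Σln x·ln z = 7.3141).
Δ = 6.1995·5 − (4.7875)² = 8.0774; k = (7.3141·5 − 4.7875·6.8583)/8.0774 = 0.46260, ln C = (6.1995·6.8583 − 4.7875·7.3141)/8.0774 = 0.92871.

k = 0.463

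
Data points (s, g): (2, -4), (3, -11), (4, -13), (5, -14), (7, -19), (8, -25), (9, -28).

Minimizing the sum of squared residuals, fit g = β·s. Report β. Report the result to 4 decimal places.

Sums needed: Σs·s = 248.
Moment sums: Σs·g = -748.
β = (-748)/248 = -3.01613.

β = -3.0161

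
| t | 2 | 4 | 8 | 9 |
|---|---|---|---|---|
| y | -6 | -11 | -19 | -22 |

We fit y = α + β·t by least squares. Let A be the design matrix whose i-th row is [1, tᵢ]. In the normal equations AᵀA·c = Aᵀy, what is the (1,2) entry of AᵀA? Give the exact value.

23

Row 1 ↔ basis 1, column 2 ↔ basis t, so (AᵀA)_{1,2} = Σᵢ t = (1)·(2) + (1)·(4) + (1)·(8) + (1)·(9) = 23.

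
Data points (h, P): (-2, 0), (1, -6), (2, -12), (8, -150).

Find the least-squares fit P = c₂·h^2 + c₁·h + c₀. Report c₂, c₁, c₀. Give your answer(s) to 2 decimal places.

c₂ = -1.95, c₁ = -3.29, c₀ = 0.90

Forming XᵀX = [[4129, 513, 73]; [513, 73, 9]; [73, 9, 4]] and XᵀP = [-9654, -1230, -168]ᵀ gives XᵀX·[c₂, c₁, c₀]ᵀ = XᵀP.
Solving the 3×3 system (Gaussian elimination) gives c₂ = -2799/1439, c₁ = -4737/1439, c₀ = 1302/1439.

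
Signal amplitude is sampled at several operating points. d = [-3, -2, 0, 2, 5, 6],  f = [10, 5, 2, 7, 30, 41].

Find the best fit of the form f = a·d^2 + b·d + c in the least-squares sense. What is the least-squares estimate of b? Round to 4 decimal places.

b = 0.4520

From the data, Σd^2·d^2 = 2034, Σd^2·d = 314, Σd^2 = 78, Σd·d = 78, Σd = 8, Σ1 = 6.
Moment sums: Σd^2·f = 2364, Σd·f = 370, Σf = 95.
XᵀX·[a, b, c]ᵀ = Xᵀf becomes [[2034, 314, 78]; [314, 78, 8]; [78, 8, 6]]·[a, b, c]ᵀ = [2364, 370, 95]ᵀ.
Row-reducing yields a = 37379/36870, b = 1111/2458, c = 37814/18435.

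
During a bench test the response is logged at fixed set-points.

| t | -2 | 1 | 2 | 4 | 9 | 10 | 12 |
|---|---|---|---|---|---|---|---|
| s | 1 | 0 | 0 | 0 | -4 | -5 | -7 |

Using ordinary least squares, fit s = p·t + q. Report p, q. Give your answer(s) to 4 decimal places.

p = -0.5754, q = 0.8163

Forming MᵀM = [[350, 36]; [36, 7]] and Mᵀs = [-172, -15]ᵀ gives MᵀM·[p, q]ᵀ = Mᵀs.
Δ = 350·7 − 36² = 1154.
p = ((-172)·7 − 36·(-15))/1154 = -332/577; q = (350·(-15) − 36·(-172))/1154 = 471/577.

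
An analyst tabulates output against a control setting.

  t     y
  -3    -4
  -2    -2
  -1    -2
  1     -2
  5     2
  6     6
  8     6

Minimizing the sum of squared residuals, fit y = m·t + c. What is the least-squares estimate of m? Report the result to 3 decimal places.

m = 0.911

The normal system AᵀA·[m, c]ᵀ = Aᵀy is [[140, 14]; [14, 7]]·[m, c]ᵀ = [110, 4]ᵀ.
Eliminating c: 7·(row 1) − 14·(row 2) gives 784·m = 7·110 − 14·4 = 714, so m = 51/56.
Then c = (4 − 14·(51/56))/7 = -5/4.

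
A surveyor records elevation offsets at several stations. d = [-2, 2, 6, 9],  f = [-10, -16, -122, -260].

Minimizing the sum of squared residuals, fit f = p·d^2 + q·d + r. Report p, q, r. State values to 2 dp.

XᵀX·[p, q, r]ᵀ = Xᵀf reads: 7889·p + 945·q + 125·r = -25556;  945·p + 125·q + 15·r = -3084;  125·p + 15·q + 4·r = -408.
Solving the 3×3 system (Gaussian elimination) gives p = -3508/1175, q = -11292/5875, r = -1756/1175.

p = -2.99, q = -1.92, r = -1.49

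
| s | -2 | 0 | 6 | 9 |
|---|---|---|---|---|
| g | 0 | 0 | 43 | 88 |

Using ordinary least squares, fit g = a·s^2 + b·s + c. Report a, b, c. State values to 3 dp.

Entries of AᵀA: Σs^2·s^2 = 7873, Σs^2·s = 937, Σs^2 = 121, Σs·s = 121, Σs = 13, Σ1 = 4.
Right-hand side: Σs^2·g = 8676, Σs·g = 1050, Σg = 131.
Inverting the 3×3 Gram matrix, [a, b, c]ᵀ = [4231/4812, 44653/24060, 242/2005]ᵀ.

a = 0.879, b = 1.856, c = 0.121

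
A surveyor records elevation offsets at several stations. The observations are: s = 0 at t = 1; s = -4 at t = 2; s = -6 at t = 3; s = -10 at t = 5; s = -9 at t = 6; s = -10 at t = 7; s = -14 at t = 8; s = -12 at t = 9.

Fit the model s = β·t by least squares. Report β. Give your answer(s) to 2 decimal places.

β = -1.56

Sums needed: Σt·t = 269.
Right-hand side: Σt·s = -420.
So MᵀM·[β]ᵀ = Mᵀs: [[269]]·[β]ᵀ = [-420]ᵀ.
β = (-420)/269 = -1.56134.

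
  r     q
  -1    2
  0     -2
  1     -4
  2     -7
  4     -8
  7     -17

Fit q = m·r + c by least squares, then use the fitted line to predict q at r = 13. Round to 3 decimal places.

Forming MᵀM = [[71, 13]; [13, 6]] and Mᵀq = [-171, -36]ᵀ gives MᵀM·[m, c]ᵀ = Mᵀq.
Δ = 71·6 − 13² = 257.
m = ((-171)·6 − 13·(-36))/257 = -558/257; c = (71·(-36) − 13·(-171))/257 = -333/257.
At r = 13: q̂ = (-558/257)·(13) + (-333/257)·(1) = -7587/257.

q̂ = -29.521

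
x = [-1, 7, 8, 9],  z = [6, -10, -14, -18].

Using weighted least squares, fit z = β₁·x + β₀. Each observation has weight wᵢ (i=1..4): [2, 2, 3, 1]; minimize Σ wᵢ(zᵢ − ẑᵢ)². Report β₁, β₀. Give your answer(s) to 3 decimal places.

From the data, Σwᵢ·x·x = 373, Σwᵢ·x = 45, Σwᵢ·1 = 8.
Moment sums: Σwᵢ·x·z = -650, Σwᵢ·z = -68.
Δ = 373·8 − 45² = 959.
β₁ = ((-650)·8 − 45·(-68))/959 = -2140/959; β₀ = (373·(-68) − 45·(-650))/959 = 3886/959.

β₁ = -2.231, β₀ = 4.052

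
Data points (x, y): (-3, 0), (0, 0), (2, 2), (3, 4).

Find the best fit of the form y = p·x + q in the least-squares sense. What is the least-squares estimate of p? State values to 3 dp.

p = 0.619

The normal system MᵀM·[p, q]ᵀ = Mᵀy is [[22, 2]; [2, 4]]·[p, q]ᵀ = [16, 6]ᵀ.
Eliminating q: 4·(row 1) − 2·(row 2) gives 84·p = 4·16 − 2·6 = 52, so p = 13/21.
Then q = (6 − 2·(13/21))/4 = 25/21.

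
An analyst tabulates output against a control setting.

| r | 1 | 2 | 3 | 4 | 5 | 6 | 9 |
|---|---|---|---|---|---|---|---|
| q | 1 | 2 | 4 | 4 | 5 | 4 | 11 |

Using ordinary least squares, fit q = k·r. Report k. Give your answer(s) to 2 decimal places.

k = 1.05

The normal equations are: 172·k = 181.
k = 181/172 = 1.05233.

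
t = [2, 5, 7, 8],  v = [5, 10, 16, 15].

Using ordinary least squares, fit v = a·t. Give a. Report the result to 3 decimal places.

Sums needed: Σt·t = 142.
And Σt·v = 292.
a = 292/142 = 2.05634.

a = 2.056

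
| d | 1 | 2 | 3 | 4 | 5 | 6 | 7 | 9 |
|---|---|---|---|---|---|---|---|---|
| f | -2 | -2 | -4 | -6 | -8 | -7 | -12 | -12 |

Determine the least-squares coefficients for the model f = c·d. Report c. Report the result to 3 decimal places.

The normal equations are: 221·c = -316.
(Σd·d = 221, Σd·f = -316.)
Hence c = -316 / 221 ≈ -1.42986.

c = -1.430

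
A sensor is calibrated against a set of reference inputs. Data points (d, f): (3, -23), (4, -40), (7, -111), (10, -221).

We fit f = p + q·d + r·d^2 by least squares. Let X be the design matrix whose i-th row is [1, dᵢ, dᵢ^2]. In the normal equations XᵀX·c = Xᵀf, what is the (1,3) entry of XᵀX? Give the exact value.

Row 1 ↔ basis 1, column 3 ↔ basis d^2, so (XᵀX)_{1,3} = Σᵢ d^2 = (1)·(9) + (1)·(16) + (1)·(49) + (1)·(100) = 174.

174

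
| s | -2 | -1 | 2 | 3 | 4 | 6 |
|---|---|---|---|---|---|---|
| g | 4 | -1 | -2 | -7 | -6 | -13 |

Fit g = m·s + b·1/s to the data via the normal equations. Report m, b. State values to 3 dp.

Sums needed: Σs·s = 70, Σs·1/s = 6, Σ1/s·1/s = 245/144.
Right-hand side: Σs·g = -134, Σ1/s·g = -8.
So AᵀA·[m, b]ᵀ = Aᵀg: [[70, 6]; [6, 245/144]]·[m, b]ᵀ = [-134, -8]ᵀ.
det = 70·(245/144) − 6² = 5983/72.
m = ((-134)·(245/144) − 6·(-8))/(5983/72) = -12959/5983; b = (70·(-8) − 6·(-134))/(5983/72) = 17568/5983.

m = -2.166, b = 2.936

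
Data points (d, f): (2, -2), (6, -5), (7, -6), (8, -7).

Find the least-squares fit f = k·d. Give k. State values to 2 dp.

k = -0.86

Compute the Gram sums: Σd·d = 153.
Moment sums: Σd·f = -132.
So MᵀM·[k]ᵀ = Mᵀf: [[153]]·[k]ᵀ = [-132]ᵀ.
k = (-132)/153 = -0.862745.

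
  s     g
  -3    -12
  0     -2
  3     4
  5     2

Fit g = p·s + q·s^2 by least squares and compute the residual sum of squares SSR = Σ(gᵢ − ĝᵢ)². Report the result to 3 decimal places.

Entries of XᵀX: Σs·s = 43, Σs·s^2 = 125, Σs^2·s^2 = 787.
Moment sums: Σs·g = 58, Σs^2·g = -22.
So XᵀX·[p, q]ᵀ = Xᵀg: [[43, 125]; [125, 787]]·[p, q]ᵀ = [58, -22]ᵀ.
det = 43·787 − 125² = 18216.
p = (58·787 − 125·(-22))/18216 = 4033/1518; q = (43·(-22) − 125·58)/18216 = -683/1518.
Residuals: 5/253, -2, 20/253, -9/253; SSR = 1014/253.

SSR = 4.008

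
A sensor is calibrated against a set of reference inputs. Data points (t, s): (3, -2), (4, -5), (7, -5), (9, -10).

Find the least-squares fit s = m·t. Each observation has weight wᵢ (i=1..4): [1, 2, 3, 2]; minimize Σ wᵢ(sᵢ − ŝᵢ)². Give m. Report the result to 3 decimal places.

m = -0.946

From the data, Σwᵢ·t·t = 350.
Moment sums: Σwᵢ·t·s = -331.
MᵀWM·[m]ᵀ = MᵀWs becomes [[350]]·[m]ᵀ = [-331]ᵀ.
m = (-331)/350 = -0.945714.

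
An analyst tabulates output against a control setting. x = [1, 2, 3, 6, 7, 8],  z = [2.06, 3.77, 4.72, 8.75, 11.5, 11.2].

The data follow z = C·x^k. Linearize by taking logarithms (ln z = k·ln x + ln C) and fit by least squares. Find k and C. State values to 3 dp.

With ln zᵢ as the transformed response and ln xᵢ as the regressor:
AᵀA = [[13.0084, 7.6089]; [7.6089, 6]], rhs = [16.2875, 10.6289]ᵀ  (here Σln x = 7.6089, Σ(ln x)² = 13.0084, Σln z = 10.6289, Σln x·ln z = 16.2875).
Solving (det = 20.1558): k = 0.83603, ln C = 0.71128, so C = exp(0.71128) = 2.03660.

k = 0.836, C = 2.037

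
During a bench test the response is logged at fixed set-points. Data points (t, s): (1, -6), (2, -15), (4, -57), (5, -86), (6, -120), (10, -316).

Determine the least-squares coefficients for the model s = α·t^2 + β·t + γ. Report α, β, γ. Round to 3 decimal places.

α = -2.887, β = -2.797, γ = 0.636

With design matrix M, MᵀM = [[12194, 1414, 182]; [1414, 182, 28]; [182, 28, 6]] and Mᵀs = [-39048, -4574, -600]ᵀ.
Solving the 3×3 system (Gaussian elimination) gives α = -667/231, β = -646/231, γ = 7/11.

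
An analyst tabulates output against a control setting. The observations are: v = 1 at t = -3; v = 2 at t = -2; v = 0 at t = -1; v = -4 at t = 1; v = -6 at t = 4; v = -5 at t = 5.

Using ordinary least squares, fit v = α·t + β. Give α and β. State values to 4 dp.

From the data, Σt·t = 56, Σt = 4, Σ1 = 6.
Right-hand side: Σt·v = -60, Σv = -12.
MᵀM·[α, β]ᵀ = Mᵀv becomes [[56, 4]; [4, 6]]·[α, β]ᵀ = [-60, -12]ᵀ.
Determinant 56·6 − 4² = 320.
α = ((-60)·6 − 4·(-12))/320 = -39/40; β = (56·(-12) − 4·(-60))/320 = -27/20.

α = -0.9750, β = -1.3500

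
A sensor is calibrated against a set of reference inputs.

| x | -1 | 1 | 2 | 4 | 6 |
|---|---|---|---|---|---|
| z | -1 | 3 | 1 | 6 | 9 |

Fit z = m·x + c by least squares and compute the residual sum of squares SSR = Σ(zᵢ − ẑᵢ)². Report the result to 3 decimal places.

SSR = 6.192

Normal-equation sums: Σx·x = 58, Σx = 12, Σ1 = 5.
And Σx·z = 84, Σz = 18.
Normal equations: [[58, 12]; [12, 5]]·[m, c]ᵀ = [84, 18]ᵀ.
Δ = 58·5 − 12² = 146.
m = (84·5 − 12·18)/146 = 102/73; c = (58·18 − 12·84)/146 = 18/73.
Residuals: 11/73, 99/73, -149/73, 12/73, 27/73; SSR = 452/73.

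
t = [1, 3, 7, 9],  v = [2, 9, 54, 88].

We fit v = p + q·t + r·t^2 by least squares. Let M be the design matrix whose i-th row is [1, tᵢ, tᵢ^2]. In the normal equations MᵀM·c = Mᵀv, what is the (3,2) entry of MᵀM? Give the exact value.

1100

Row 3 ↔ basis t^2, column 2 ↔ basis t, so (MᵀM)_{3,2} = Σᵢ (t^2)·(t) = (1)·(1) + (9)·(3) + (49)·(7) + (81)·(9) = 1100.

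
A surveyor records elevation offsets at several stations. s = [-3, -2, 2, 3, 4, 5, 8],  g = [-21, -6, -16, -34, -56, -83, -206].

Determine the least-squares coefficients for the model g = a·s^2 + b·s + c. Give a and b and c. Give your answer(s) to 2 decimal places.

Compute the Gram sums: Σs^2·s^2 = 5171, Σs^2·s = 701, Σs^2 = 131, Σs·s = 131, Σs = 17, Σ1 = 7.
Moment sums: Σs^2·g = -16738, Σs·g = -2346, Σg = -422.
XᵀX·[a, b, c]ᵀ = Xᵀg becomes [[5171, 701, 131]; [701, 131, 17]; [131, 17, 7]]·[a, b, c]ᵀ = [-16738, -2346, -422]ᵀ.
Solving the 3×3 system (Gaussian elimination) gives a = -125701/42609, b = -91034/42609, c = 1591/14203.

a = -2.95, b = -2.14, c = 0.11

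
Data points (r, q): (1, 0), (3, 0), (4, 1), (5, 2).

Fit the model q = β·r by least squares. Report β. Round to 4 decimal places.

β = 0.2745

With design matrix A, AᵀA = [[51]] and Aᵀq = [14]ᵀ.
β = 14/51 = 0.27451.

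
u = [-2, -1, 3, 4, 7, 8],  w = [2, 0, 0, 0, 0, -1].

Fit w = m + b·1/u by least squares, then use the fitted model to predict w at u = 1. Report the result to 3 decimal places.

ŵ = -0.644

With design matrix A, AᵀA = [[6, -109/168]; [-109/168, 41197/28224]] and Aᵀw = [1, -9/8]ᵀ.
Δ = 6·(41197/28224) − (-109/168)² = 235301/28224.
m = (1·(41197/28224) − (-109/168)·(-9/8))/(235301/28224) = 20596/235301; b = (6·(-9/8) − (-109/168)·1)/(235301/28224) = -172200/235301.
At u = 1: ŵ = (20596/235301)·(1) + (-172200/235301)·(1) = -151604/235301.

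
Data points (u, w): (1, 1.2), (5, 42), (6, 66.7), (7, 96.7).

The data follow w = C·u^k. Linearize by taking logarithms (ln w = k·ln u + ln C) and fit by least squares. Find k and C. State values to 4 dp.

With ln wᵢ as the transformed response and ln uᵢ as the regressor:
Σln u = 5.3471, Σ(ln u)² = 9.5873, Σln w = 12.6918, Σln u·ln w = 22.4373.
Equations: 9.5873·k + 5.3471·ln C = 22.4373;  5.3471·k + 4·ln C = 12.6918.
Slope k = (n·Σln u·ln w − Σln u·Σln w)/(n·Σ(ln u)² − (Σln u)²) = (4·22.4373 − 5.3471·12.6918)/9.7575 = 2.24285; ln C = (Σln w − k·Σln u)/n = 0.17476, so C = exp(0.17476) = 1.19097.

k = 2.2428, C = 1.1910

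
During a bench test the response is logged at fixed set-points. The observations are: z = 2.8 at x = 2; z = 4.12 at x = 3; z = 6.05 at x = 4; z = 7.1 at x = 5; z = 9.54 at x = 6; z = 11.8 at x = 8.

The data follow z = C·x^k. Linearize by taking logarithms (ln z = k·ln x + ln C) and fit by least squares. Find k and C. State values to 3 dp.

k = 1.066, C = 1.327

Taking logs, ln z = k·ln x + ln C, so regress ln z on ln x.
Σln x = 8.6587, Σ(ln x)² = 13.7340, Σln z = 10.9292, Σln x·ln z = 17.0928.
Equations: 13.7340·k + 8.6587·ln C = 17.0928;  8.6587·k + 6·ln C = 10.9292.
Δ = 13.7340·6 − (8.6587)² = 7.4309; k = (17.0928·6 − 8.6587·10.9292)/7.4309 = 1.06635, ln C = (13.7340·10.9292 − 8.6587·17.0928)/7.4309 = 0.28268, so C = exp(0.28268) = 1.32668.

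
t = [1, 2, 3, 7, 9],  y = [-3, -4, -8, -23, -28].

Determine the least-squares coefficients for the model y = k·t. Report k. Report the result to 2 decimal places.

k = -3.11

Setting ∂/∂k … = 0 gives: 144·k = -448.
Hence k = -448 / 144 ≈ -3.11111.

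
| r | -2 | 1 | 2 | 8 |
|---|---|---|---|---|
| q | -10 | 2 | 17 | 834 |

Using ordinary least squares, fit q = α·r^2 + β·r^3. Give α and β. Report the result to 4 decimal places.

α = 0.7878, β = 1.5305

From the data, Σr^2·r^2 = 4129, Σr^2·r^3 = 32769, Σr^3·r^3 = 262273.
And Σr^2·q = 53406, Σr^3·q = 427226.
Δ = 4129·262273 − 32769² = 9117856.
α = (53406·262273 − 32769·427226)/9117856 = 163251/207224; β = (4129·427226 − 32769·53406)/9117856 = 3488735/2279464.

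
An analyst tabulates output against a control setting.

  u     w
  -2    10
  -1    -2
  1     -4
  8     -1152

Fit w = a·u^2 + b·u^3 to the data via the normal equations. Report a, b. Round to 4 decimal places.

Sums needed: Σu^2·u^2 = 4114, Σu^2·u^3 = 32736, Σu^3·u^3 = 262210.
Moment sums: Σu^2·w = -73694, Σu^3·w = -589906.
So XᵀX·[a, b]ᵀ = Xᵀw: [[4114, 32736]; [32736, 262210]]·[a, b]ᵀ = [-73694, -589906]ᵀ.
Δ = 4114·262210 − 32736² = 7086244.
a = ((-73694)·262210 − 32736·(-589906))/7086244 = -3035231/1771561; b = (4114·(-589906) − 32736·(-73694))/7086244 = -327875/161051.

a = -1.7133, b = -2.0358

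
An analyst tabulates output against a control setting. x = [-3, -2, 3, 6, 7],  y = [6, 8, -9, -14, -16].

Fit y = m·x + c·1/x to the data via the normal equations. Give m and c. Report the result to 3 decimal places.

m = -2.140, c = -5.613

Compute the Gram sums: Σx·x = 107, Σx·1/x = 5, Σ1/x·1/x = 51/98.
Moment sums: Σx·y = -257, Σ1/x·y = -286/21.
Determinant 107·(51/98) − 5² = 3007/98.
m = ((-257)·(51/98) − 5·(-286/21))/(3007/98) = -19301/9021; c = (107·(-286/21) − 5·(-257))/(3007/98) = -50638/9021.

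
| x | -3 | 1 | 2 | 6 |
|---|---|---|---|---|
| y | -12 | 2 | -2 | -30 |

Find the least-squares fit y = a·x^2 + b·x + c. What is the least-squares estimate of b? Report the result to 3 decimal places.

b = 1.126

From the data, Σx^2·x^2 = 1394, Σx^2·x = 198, Σx^2 = 50, Σx·x = 50, Σx = 6, Σ1 = 4.
And Σx^2·y = -1194, Σx·y = -146, Σy = -42.
Solving the 3×3 system (Gaussian elimination) gives a = -21/20, b = 923/820, c = 192/205.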